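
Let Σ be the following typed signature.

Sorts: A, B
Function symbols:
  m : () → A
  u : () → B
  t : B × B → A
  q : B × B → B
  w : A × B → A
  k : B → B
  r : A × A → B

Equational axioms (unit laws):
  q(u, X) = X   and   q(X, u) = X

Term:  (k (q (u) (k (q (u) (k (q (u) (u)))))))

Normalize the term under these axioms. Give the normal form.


normal form = (k (k (k (u))))

1. (k (q (u) (k (q (u) (k (q (u) (u)))))))  →  (k (k (q (u) (k (q (u) (u))))))
2. (k (k (q (u) (k (q (u) (u))))))  →  (k (k (k (q (u) (u)))))
3. (k (k (k (q (u) (u)))))  →  (k (k (k (u))))


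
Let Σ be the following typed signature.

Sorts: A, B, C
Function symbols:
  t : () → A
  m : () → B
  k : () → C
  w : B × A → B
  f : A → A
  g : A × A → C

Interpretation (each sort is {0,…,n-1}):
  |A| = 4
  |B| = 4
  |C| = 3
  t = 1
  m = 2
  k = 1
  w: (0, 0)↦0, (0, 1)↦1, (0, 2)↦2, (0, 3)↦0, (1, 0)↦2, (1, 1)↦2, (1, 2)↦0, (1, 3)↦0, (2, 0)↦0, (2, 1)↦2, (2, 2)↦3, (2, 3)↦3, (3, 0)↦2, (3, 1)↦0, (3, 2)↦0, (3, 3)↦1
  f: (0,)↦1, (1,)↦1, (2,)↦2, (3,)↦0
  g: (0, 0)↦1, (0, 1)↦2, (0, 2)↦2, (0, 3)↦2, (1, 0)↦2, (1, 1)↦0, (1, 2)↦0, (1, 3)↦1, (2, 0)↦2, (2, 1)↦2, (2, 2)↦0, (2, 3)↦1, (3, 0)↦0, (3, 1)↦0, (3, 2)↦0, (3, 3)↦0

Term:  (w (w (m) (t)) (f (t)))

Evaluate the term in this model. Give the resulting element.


  m = 2
  t = 1
  (w (m) (t)) = w(2, 1) = 2
  t = 1
  (f (t)) = f(1,) = 1
  (w (w (m) (t)) (f (t))) = w(2, 1) = 2

value = 2


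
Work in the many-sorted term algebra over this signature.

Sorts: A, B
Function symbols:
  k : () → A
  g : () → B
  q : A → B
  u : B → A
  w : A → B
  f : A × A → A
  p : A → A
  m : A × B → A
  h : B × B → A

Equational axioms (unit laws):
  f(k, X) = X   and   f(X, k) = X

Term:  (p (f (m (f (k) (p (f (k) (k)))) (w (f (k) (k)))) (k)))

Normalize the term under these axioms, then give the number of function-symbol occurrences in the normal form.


size = 6

1. (p (f (m (f (k) (p (f (k) (k)))) (w (f (k) (k)))) (k)))  →  (p (m (f (k) (p (f (k) (k)))) (w (f (k) (k)))))
2. (p (m (f (k) (p (f (k) (k)))) (w (f (k) (k)))))  →  (p (m (p (f (k) (k))) (w (f (k) (k)))))
3. (p (m (p (f (k) (k))) (w (f (k) (k)))))  →  (p (m (p (k)) (w (f (k) (k)))))
4. (p (m (p (k)) (w (f (k) (k)))))  →  (p (m (p (k)) (w (k))))
normal form: (p (m (p (k)) (w (k))))


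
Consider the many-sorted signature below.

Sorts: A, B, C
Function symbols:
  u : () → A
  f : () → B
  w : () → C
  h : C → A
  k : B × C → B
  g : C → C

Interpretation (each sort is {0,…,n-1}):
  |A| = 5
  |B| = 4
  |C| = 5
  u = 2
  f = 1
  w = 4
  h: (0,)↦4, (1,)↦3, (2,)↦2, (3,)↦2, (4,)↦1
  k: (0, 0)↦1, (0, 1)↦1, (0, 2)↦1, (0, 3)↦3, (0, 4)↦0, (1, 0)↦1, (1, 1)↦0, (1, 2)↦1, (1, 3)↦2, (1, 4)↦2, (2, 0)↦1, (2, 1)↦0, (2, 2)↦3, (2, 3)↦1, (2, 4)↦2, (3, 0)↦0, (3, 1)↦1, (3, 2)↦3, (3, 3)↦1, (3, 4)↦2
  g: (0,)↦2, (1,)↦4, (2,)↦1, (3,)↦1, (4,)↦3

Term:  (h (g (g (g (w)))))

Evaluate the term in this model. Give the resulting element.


value = 1

  w = 4
  (g (w)) = g(4,) = 3
  (g (g (w))) = g(3,) = 1
  (g (g (g (w)))) = g(1,) = 4
  (h (g (g (g (w))))) = h(4,) = 1


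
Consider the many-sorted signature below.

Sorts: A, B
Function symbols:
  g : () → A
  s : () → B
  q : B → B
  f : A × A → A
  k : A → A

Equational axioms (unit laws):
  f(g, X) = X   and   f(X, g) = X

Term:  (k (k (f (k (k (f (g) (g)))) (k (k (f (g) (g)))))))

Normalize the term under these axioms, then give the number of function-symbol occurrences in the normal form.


size = 9

1. (k (k (f (k (k (f (g) (g)))) (k (k (f (g) (g)))))))  →  (k (k (f (k (k (g))) (k (k (f (g) (g)))))))
2. (k (k (f (k (k (g))) (k (k (f (g) (g)))))))  →  (k (k (f (k (k (g))) (k (k (g))))))
normal form: (k (k (f (k (k (g))) (k (k (g))))))


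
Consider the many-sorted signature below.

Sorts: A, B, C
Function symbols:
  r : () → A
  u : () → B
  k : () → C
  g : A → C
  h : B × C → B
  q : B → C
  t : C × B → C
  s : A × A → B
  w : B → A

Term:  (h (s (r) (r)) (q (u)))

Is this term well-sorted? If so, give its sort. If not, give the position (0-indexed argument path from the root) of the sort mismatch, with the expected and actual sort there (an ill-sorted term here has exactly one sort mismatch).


    (r) : A
    (r) : A
  (s (r) (r)) : B
    (u) : B
  (q (u)) : C
(h (s (r) (r)) (q (u))) : B

well-sorted; sort = B


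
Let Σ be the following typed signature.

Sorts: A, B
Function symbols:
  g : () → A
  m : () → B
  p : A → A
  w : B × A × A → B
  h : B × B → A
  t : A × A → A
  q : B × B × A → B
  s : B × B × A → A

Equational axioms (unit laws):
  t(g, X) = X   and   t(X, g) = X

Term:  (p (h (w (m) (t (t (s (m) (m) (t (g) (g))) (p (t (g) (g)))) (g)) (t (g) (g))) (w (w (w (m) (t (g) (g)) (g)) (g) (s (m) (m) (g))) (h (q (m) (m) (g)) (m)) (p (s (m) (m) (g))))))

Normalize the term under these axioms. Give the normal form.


normal form = (p (h (w (m) (t (s (m) (m) (g)) (p (g))) (g)) (w (w (w (m) (g) (g)) (g) (s (m) (m) (g))) (h (q (m) (m) (g)) (m)) (p (s (m) (m) (g))))))

1. (p (h (w (m) (t (t (s (m) (m) (t (g) (g))) (p (t (g) (g)))) (g)) (t (g) (g))) (w (w (w (m) (t (g) (g)) (g)) (g) (s (m) (m) (g))) (h (q (m) (m) (g)) (m)) (p (s (m) (m) (g))))))  →  (p (h (w (m) (t (s (m) (m) (t (g) (g))) (p (t (g) (g)))) (t (g) (g))) (w (w (w (m) (t (g) (g)) (g)) (g) (s (m) (m) (g))) (h (q (m) (m) (g)) (m)) (p (s (m) (m) (g))))))
2. (p (h (w (m) (t (s (m) (m) (t (g) (g))) (p (t (g) (g)))) (t (g) (g))) (w (w (w (m) (t (g) (g)) (g)) (g) (s (m) (m) (g))) (h (q (m) (m) (g)) (m)) (p (s (m) (m) (g))))))  →  (p (h (w (m) (t (s (m) (m) (g)) (p (t (g) (g)))) (t (g) (g))) (w (w (w (m) (t (g) (g)) (g)) (g) (s (m) (m) (g))) (h (q (m) (m) (g)) (m)) (p (s (m) (m) (g))))))
3. (p (h (w (m) (t (s (m) (m) (g)) (p (t (g) (g)))) (t (g) (g))) (w (w (w (m) (t (g) (g)) (g)) (g) (s (m) (m) (g))) (h (q (m) (m) (g)) (m)) (p (s (m) (m) (g))))))  →  (p (h (w (m) (t (s (m) (m) (g)) (p (g))) (t (g) (g))) (w (w (w (m) (t (g) (g)) (g)) (g) (s (m) (m) (g))) (h (q (m) (m) (g)) (m)) (p (s (m) (m) (g))))))
4. (p (h (w (m) (t (s (m) (m) (g)) (p (g))) (t (g) (g))) (w (w (w (m) (t (g) (g)) (g)) (g) (s (m) (m) (g))) (h (q (m) (m) (g)) (m)) (p (s (m) (m) (g))))))  →  (p (h (w (m) (t (s (m) (m) (g)) (p (g))) (g)) (w (w (w (m) (t (g) (g)) (g)) (g) (s (m) (m) (g))) (h (q (m) (m) (g)) (m)) (p (s (m) (m) (g))))))
5. (p (h (w (m) (t (s (m) (m) (g)) (p (g))) (g)) (w (w (w (m) (t (g) (g)) (g)) (g) (s (m) (m) (g))) (h (q (m) (m) (g)) (m)) (p (s (m) (m) (g))))))  →  (p (h (w (m) (t (s (m) (m) (g)) (p (g))) (g)) (w (w (w (m) (g) (g)) (g) (s (m) (m) (g))) (h (q (m) (m) (g)) (m)) (p (s (m) (m) (g))))))


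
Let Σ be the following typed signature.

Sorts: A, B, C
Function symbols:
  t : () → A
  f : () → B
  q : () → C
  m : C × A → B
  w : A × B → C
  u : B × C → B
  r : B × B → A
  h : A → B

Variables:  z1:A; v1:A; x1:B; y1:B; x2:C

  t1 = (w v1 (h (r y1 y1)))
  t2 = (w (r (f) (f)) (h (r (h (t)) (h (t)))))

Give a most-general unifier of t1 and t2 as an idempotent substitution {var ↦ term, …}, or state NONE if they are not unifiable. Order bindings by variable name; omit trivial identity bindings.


{v1 ↦ (r (f) (f)), y1 ↦ (h (t))}


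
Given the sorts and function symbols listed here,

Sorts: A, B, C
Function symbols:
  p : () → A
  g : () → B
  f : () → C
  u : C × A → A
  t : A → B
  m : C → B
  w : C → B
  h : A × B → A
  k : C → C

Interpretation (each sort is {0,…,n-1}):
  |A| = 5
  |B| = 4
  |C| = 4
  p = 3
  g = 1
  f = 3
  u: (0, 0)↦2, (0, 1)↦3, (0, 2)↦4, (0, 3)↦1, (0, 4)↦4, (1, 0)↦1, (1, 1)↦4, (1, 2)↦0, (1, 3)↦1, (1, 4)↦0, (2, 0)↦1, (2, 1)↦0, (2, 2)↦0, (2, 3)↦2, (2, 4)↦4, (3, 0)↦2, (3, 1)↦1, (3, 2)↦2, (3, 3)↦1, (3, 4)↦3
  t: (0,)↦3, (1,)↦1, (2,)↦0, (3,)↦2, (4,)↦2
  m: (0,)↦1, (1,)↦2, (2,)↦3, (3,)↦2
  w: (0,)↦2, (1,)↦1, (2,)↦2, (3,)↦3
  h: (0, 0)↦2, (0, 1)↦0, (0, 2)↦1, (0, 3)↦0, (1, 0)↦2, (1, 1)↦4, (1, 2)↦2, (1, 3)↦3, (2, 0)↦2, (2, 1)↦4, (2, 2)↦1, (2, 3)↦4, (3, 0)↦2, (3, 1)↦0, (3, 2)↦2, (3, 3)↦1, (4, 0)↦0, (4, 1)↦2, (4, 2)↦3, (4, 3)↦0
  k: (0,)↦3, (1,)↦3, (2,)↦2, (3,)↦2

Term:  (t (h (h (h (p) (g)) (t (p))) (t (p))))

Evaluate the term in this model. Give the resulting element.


  p = 3
  g = 1
  (h (p) (g)) = h(3, 1) = 0
  p = 3
  (t (p)) = t(3,) = 2
  (h (h (p) (g)) (t (p))) = h(0, 2) = 1
  p = 3
  (t (p)) = t(3,) = 2
  (h (h (h (p) (g)) (t (p))) (t (p))) = h(1, 2) = 2
  (t (h (h (h (p) (g)) (t (p))) (t (p)))) = t(2,) = 0

value = 0


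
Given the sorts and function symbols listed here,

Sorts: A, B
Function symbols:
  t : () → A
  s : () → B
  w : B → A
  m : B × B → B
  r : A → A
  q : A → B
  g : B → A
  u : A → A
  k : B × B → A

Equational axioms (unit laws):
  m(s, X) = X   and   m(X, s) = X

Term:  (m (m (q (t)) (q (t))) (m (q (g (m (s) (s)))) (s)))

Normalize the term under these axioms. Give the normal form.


normal form = (m (m (q (t)) (q (t))) (q (g (s))))

1. (m (m (q (t)) (q (t))) (m (q (g (m (s) (s)))) (s)))  →  (m (m (q (t)) (q (t))) (q (g (m (s) (s)))))
2. (m (m (q (t)) (q (t))) (q (g (m (s) (s)))))  →  (m (m (q (t)) (q (t))) (q (g (s))))


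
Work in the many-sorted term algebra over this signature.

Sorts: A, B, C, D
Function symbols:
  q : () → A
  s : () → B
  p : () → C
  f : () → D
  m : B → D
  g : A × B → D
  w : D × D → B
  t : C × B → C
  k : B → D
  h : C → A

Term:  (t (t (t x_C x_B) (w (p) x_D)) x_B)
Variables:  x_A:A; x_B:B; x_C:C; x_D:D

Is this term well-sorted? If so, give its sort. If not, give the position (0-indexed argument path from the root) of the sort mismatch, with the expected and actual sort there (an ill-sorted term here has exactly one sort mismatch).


      x_C : C
      x_B : B
    (t x_C x_B) : C
      (p) : C
      x_D : D
    (w (p) x_D) : ✗ arg 0 at [0, 1, 0] has sort C, expected D
  x_B : B

ill-sorted at position [0, 1, 0]: expected D, got C


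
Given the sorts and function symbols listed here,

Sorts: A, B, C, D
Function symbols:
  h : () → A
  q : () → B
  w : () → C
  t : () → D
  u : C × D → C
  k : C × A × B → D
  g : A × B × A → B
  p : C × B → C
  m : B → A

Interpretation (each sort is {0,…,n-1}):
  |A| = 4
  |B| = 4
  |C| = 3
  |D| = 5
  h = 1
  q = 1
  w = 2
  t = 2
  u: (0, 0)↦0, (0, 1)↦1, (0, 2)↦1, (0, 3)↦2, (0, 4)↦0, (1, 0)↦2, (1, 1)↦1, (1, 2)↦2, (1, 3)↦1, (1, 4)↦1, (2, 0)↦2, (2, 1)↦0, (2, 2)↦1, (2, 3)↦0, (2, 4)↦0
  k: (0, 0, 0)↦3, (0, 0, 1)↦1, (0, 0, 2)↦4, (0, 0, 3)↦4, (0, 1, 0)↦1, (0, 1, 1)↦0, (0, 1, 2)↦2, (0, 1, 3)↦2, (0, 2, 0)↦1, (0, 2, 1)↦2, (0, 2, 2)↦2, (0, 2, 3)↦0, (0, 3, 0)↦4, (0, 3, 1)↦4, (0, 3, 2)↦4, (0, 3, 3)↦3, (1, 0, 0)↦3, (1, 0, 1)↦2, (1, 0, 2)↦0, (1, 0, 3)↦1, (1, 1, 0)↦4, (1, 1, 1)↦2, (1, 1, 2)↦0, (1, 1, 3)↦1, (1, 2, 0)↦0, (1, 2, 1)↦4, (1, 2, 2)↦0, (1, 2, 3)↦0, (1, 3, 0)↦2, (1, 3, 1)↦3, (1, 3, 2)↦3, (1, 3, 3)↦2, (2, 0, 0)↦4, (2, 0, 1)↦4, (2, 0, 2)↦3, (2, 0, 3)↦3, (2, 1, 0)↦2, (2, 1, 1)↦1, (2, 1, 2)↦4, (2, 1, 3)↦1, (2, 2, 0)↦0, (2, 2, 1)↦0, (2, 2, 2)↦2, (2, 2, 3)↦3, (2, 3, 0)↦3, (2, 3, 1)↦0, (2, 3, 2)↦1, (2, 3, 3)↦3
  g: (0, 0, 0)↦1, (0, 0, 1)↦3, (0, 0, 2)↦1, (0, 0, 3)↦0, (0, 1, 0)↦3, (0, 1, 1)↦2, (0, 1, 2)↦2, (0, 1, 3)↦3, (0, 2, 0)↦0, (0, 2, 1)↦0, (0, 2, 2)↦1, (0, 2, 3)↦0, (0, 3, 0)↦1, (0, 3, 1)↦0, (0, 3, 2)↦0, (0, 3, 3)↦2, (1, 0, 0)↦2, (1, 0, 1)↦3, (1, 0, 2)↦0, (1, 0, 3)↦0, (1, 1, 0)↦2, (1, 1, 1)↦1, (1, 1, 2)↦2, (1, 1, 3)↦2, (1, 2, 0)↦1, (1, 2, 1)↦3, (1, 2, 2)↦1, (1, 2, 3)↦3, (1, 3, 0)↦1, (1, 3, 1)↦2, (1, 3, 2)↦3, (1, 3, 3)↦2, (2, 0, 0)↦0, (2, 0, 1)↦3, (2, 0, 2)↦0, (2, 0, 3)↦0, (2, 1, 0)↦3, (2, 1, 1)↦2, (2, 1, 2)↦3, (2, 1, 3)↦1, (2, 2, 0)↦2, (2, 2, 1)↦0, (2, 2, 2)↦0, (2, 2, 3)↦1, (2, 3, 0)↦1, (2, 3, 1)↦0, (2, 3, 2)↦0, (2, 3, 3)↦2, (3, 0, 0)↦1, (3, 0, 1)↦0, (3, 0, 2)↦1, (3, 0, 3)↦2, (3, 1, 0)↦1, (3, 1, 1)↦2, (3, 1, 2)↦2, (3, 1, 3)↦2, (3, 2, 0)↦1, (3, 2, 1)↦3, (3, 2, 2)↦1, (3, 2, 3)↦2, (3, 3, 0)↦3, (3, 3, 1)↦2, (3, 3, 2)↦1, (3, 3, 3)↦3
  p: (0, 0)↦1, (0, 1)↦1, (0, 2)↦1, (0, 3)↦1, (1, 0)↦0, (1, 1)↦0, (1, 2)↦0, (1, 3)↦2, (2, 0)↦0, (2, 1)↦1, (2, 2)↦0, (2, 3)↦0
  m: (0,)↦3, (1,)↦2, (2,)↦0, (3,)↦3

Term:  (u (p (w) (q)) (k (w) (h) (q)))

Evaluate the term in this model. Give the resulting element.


value = 1

  w = 2
  q = 1
  (p (w) (q)) = p(2, 1) = 1
  w = 2
  h = 1
  q = 1
  (k (w) (h) (q)) = k(2, 1, 1) = 1
  (u (p (w) (q)) (k (w) (h) (q))) = u(1, 1) = 1


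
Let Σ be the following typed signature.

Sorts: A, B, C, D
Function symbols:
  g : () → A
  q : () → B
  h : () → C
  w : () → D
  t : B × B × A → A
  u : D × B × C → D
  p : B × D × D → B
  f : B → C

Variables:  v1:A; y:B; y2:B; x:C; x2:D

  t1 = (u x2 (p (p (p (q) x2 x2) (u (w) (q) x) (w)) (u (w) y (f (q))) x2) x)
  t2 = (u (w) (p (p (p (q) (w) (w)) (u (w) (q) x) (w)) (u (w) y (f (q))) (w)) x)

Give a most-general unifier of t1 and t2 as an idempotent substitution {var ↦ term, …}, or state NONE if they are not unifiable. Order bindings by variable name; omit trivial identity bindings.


{x2 ↦ (w)}


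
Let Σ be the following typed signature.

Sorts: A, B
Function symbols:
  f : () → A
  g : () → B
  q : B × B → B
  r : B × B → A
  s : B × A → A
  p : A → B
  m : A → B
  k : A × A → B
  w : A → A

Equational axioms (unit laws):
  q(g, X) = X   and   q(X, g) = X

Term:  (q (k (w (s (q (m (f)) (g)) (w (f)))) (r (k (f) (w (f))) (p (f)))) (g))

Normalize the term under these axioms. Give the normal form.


normal form = (k (w (s (m (f)) (w (f)))) (r (k (f) (w (f))) (p (f))))

1. (q (k (w (s (q (m (f)) (g)) (w (f)))) (r (k (f) (w (f))) (p (f)))) (g))  →  (k (w (s (q (m (f)) (g)) (w (f)))) (r (k (f) (w (f))) (p (f))))
2. (k (w (s (q (m (f)) (g)) (w (f)))) (r (k (f) (w (f))) (p (f))))  →  (k (w (s (m (f)) (w (f)))) (r (k (f) (w (f))) (p (f))))


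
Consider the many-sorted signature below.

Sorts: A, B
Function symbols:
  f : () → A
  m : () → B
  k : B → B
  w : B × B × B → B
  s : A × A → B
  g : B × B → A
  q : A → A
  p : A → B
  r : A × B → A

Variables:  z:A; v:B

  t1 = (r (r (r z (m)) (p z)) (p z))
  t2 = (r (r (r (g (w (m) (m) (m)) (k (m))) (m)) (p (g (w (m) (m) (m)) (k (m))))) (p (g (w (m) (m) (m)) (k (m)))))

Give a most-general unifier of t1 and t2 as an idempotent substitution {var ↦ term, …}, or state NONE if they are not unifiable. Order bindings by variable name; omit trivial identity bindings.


{z ↦ (g (w (m) (m) (m)) (k (m)))}


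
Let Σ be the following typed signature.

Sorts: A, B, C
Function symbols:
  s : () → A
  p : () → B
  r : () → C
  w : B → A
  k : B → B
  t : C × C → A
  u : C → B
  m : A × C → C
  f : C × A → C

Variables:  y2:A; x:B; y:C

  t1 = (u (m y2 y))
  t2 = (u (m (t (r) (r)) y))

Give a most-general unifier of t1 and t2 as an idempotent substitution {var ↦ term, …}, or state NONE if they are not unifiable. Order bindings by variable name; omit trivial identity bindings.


{y2 ↦ (t (r) (r))}


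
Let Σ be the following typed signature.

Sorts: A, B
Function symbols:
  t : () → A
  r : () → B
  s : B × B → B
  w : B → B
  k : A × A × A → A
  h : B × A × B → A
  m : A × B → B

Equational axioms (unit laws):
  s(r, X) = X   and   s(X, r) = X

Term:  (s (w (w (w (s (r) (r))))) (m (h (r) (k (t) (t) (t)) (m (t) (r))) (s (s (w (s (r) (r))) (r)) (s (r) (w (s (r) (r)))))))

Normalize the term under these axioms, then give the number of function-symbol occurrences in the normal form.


size = 20

1. (s (w (w (w (s (r) (r))))) (m (h (r) (k (t) (t) (t)) (m (t) (r))) (s (s (w (s (r) (r))) (r)) (s (r) (w (s (r) (r)))))))  →  (s (w (w (w (r)))) (m (h (r) (k (t) (t) (t)) (m (t) (r))) (s (s (w (s (r) (r))) (r)) (s (r) (w (s (r) (r)))))))
2. (s (w (w (w (r)))) (m (h (r) (k (t) (t) (t)) (m (t) (r))) (s (s (w (s (r) (r))) (r)) (s (r) (w (s (r) (r)))))))  →  (s (w (w (w (r)))) (m (h (r) (k (t) (t) (t)) (m (t) (r))) (s (w (s (r) (r))) (s (r) (w (s (r) (r)))))))
3. (s (w (w (w (r)))) (m (h (r) (k (t) (t) (t)) (m (t) (r))) (s (w (s (r) (r))) (s (r) (w (s (r) (r)))))))  →  (s (w (w (w (r)))) (m (h (r) (k (t) (t) (t)) (m (t) (r))) (s (w (r)) (s (r) (w (s (r) (r)))))))
4. (s (w (w (w (r)))) (m (h (r) (k (t) (t) (t)) (m (t) (r))) (s (w (r)) (s (r) (w (s (r) (r)))))))  →  (s (w (w (w (r)))) (m (h (r) (k (t) (t) (t)) (m (t) (r))) (s (w (r)) (w (s (r) (r))))))
5. (s (w (w (w (r)))) (m (h (r) (k (t) (t) (t)) (m (t) (r))) (s (w (r)) (w (s (r) (r))))))  →  (s (w (w (w (r)))) (m (h (r) (k (t) (t) (t)) (m (t) (r))) (s (w (r)) (w (r)))))
normal form: (s (w (w (w (r)))) (m (h (r) (k (t) (t) (t)) (m (t) (r))) (s (w (r)) (w (r)))))


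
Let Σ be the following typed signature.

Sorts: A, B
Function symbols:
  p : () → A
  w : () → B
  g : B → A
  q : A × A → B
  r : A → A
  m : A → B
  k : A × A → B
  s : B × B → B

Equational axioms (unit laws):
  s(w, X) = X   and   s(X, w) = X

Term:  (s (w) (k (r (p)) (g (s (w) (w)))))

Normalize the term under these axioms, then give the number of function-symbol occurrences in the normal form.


1. (s (w) (k (r (p)) (g (s (w) (w)))))  →  (k (r (p)) (g (s (w) (w))))
2. (k (r (p)) (g (s (w) (w))))  →  (k (r (p)) (g (w)))
normal form: (k (r (p)) (g (w)))

size = 5


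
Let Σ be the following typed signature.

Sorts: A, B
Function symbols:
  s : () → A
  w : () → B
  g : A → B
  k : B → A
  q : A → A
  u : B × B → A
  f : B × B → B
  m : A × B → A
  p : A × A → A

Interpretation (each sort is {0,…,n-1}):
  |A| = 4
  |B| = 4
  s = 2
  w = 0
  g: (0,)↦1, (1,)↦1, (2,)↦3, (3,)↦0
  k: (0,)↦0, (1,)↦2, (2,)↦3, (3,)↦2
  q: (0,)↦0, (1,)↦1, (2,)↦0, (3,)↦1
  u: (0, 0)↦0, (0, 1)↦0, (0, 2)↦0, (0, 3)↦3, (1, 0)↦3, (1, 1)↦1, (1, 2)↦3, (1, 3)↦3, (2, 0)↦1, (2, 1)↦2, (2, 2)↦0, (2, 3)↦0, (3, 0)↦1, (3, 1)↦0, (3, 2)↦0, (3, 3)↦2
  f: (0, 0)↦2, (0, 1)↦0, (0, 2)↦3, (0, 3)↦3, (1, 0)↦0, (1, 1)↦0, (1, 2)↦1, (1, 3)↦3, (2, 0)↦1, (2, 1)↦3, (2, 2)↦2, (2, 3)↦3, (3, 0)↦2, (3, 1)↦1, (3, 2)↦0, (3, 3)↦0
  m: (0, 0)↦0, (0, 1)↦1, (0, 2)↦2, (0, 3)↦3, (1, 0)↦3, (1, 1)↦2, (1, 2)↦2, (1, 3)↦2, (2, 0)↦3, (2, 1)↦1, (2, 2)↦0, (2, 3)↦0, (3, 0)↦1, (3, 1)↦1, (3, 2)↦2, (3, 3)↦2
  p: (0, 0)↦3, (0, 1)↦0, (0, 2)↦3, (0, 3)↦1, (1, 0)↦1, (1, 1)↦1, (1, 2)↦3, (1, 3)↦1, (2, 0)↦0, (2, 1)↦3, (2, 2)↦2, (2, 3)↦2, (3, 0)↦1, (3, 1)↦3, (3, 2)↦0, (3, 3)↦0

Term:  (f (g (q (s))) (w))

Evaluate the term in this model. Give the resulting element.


value = 0

  s = 2
  (q (s)) = q(2,) = 0
  (g (q (s))) = g(0,) = 1
  w = 0
  (f (g (q (s))) (w)) = f(1, 0) = 0


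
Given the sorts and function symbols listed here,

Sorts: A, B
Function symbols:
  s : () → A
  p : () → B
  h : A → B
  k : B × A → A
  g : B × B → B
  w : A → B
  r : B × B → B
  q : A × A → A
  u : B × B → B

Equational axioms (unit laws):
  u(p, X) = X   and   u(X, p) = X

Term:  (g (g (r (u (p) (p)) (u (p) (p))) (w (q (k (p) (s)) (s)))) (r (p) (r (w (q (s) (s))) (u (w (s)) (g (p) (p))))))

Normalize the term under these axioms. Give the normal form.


1. (g (g (r (u (p) (p)) (u (p) (p))) (w (q (k (p) (s)) (s)))) (r (p) (r (w (q (s) (s))) (u (w (s)) (g (p) (p))))))  →  (g (g (r (p) (u (p) (p))) (w (q (k (p) (s)) (s)))) (r (p) (r (w (q (s) (s))) (u (w (s)) (g (p) (p))))))
2. (g (g (r (p) (u (p) (p))) (w (q (k (p) (s)) (s)))) (r (p) (r (w (q (s) (s))) (u (w (s)) (g (p) (p))))))  →  (g (g (r (p) (p)) (w (q (k (p) (s)) (s)))) (r (p) (r (w (q (s) (s))) (u (w (s)) (g (p) (p))))))

normal form = (g (g (r (p) (p)) (w (q (k (p) (s)) (s)))) (r (p) (r (w (q (s) (s))) (u (w (s)) (g (p) (p))))))


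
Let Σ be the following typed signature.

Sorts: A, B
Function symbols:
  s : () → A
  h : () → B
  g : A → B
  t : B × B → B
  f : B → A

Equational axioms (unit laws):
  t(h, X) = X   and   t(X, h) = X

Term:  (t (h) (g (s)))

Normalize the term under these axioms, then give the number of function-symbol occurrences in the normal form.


1. (t (h) (g (s)))  →  (g (s))
normal form: (g (s))

size = 2


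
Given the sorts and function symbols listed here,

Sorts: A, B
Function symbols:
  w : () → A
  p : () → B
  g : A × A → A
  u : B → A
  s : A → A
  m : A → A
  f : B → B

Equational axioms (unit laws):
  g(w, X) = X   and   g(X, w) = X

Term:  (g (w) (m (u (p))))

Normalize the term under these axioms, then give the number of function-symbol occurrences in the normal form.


1. (g (w) (m (u (p))))  →  (m (u (p)))
normal form: (m (u (p)))

size = 3


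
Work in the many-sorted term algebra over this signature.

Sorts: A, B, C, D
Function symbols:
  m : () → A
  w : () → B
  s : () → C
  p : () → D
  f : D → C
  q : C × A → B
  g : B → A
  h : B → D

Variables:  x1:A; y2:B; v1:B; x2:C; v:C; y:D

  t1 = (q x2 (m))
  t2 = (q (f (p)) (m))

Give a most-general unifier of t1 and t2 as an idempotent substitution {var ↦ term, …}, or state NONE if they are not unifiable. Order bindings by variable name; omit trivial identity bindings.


{x2 ↦ (f (p))}


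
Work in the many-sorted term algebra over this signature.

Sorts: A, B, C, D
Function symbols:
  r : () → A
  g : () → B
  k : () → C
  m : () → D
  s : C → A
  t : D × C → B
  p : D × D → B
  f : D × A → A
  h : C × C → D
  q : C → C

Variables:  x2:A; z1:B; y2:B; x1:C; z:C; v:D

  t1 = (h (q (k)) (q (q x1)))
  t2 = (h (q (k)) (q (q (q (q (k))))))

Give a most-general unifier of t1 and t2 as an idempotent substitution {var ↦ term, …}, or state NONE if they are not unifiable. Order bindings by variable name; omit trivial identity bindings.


{x1 ↦ (q (q (k)))}


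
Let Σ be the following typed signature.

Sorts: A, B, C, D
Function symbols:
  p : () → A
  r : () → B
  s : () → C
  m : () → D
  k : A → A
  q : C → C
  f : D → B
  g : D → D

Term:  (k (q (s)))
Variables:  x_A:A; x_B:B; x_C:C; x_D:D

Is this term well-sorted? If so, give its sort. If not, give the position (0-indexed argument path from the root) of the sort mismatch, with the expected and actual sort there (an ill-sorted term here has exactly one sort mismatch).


ill-sorted at position [0]: expected A, got C

    (s) : C
  (q (s)) : C
(k (q (s))) : ✗ arg 0 at [0] has sort C, expected A


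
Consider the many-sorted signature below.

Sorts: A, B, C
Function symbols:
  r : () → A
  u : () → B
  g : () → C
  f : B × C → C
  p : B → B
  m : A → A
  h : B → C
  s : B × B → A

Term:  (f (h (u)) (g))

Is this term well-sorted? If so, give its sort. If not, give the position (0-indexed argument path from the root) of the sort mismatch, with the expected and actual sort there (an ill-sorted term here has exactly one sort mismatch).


    (u) : B
  (h (u)) : C
  (g) : C
(f (h (u)) (g)) : ✗ arg 0 at [0] has sort C, expected B

ill-sorted at position [0]: expected B, got C


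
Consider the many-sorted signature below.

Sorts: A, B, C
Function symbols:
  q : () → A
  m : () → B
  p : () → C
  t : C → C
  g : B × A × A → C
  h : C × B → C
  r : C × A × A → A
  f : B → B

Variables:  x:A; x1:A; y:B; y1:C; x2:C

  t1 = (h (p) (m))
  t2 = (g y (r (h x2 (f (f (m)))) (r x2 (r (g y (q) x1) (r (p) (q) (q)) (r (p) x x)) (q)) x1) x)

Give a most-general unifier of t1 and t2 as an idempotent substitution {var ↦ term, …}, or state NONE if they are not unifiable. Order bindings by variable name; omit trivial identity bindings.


NONE (not unifiable)

head clash or occurs-check failure — not unifiable


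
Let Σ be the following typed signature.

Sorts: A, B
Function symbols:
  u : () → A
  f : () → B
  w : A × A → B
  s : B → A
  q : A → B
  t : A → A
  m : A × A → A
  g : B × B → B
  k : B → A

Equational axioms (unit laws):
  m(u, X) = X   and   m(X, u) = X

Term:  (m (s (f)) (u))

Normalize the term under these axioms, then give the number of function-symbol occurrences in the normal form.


size = 2

1. (m (s (f)) (u))  →  (s (f))
normal form: (s (f))


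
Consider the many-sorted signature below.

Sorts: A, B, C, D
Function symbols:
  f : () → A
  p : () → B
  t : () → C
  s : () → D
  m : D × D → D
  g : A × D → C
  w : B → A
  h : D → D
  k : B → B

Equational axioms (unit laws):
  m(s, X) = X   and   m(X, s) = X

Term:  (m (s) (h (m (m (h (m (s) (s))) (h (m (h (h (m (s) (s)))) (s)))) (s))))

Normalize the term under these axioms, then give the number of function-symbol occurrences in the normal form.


1. (m (s) (h (m (m (h (m (s) (s))) (h (m (h (h (m (s) (s)))) (s)))) (s))))  →  (h (m (m (h (m (s) (s))) (h (m (h (h (m (s) (s)))) (s)))) (s)))
2. (h (m (m (h (m (s) (s))) (h (m (h (h (m (s) (s)))) (s)))) (s)))  →  (h (m (h (m (s) (s))) (h (m (h (h (m (s) (s)))) (s)))))
3. (h (m (h (m (s) (s))) (h (m (h (h (m (s) (s)))) (s)))))  →  (h (m (h (s)) (h (m (h (h (m (s) (s)))) (s)))))
4. (h (m (h (s)) (h (m (h (h (m (s) (s)))) (s)))))  →  (h (m (h (s)) (h (h (h (m (s) (s)))))))
5. (h (m (h (s)) (h (h (h (m (s) (s)))))))  →  (h (m (h (s)) (h (h (h (s))))))
normal form: (h (m (h (s)) (h (h (h (s))))))

size = 8


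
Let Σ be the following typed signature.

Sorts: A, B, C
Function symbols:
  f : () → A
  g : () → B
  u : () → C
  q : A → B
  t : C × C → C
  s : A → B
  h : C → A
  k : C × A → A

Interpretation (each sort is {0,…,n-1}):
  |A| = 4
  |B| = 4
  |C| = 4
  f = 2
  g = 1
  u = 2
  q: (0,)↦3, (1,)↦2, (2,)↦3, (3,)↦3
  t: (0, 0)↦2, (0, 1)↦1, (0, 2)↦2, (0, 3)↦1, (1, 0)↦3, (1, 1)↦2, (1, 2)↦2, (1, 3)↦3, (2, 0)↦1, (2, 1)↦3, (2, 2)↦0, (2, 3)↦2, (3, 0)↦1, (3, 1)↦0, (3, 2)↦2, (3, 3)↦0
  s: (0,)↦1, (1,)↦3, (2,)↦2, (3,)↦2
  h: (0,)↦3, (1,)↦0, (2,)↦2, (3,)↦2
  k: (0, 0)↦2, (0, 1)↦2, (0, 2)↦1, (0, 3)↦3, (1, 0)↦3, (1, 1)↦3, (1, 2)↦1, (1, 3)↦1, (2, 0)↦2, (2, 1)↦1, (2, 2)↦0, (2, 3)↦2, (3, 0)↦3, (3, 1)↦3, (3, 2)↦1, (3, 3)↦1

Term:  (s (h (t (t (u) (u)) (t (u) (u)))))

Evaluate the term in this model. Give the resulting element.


  u = 2
  u = 2
  (t (u) (u)) = t(2, 2) = 0
  u = 2
  u = 2
  (t (u) (u)) = t(2, 2) = 0
  (t (t (u) (u)) (t (u) (u))) = t(0, 0) = 2
  (h (t (t (u) (u)) (t (u) (u)))) = h(2,) = 2
  (s (h (t (t (u) (u)) (t (u) (u))))) = s(2,) = 2

value = 2


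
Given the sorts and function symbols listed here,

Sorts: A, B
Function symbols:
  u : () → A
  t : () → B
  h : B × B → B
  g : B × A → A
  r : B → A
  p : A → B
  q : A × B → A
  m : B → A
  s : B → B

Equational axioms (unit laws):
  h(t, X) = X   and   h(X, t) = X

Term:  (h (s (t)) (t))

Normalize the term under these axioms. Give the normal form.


normal form = (s (t))

1. (h (s (t)) (t))  →  (s (t))


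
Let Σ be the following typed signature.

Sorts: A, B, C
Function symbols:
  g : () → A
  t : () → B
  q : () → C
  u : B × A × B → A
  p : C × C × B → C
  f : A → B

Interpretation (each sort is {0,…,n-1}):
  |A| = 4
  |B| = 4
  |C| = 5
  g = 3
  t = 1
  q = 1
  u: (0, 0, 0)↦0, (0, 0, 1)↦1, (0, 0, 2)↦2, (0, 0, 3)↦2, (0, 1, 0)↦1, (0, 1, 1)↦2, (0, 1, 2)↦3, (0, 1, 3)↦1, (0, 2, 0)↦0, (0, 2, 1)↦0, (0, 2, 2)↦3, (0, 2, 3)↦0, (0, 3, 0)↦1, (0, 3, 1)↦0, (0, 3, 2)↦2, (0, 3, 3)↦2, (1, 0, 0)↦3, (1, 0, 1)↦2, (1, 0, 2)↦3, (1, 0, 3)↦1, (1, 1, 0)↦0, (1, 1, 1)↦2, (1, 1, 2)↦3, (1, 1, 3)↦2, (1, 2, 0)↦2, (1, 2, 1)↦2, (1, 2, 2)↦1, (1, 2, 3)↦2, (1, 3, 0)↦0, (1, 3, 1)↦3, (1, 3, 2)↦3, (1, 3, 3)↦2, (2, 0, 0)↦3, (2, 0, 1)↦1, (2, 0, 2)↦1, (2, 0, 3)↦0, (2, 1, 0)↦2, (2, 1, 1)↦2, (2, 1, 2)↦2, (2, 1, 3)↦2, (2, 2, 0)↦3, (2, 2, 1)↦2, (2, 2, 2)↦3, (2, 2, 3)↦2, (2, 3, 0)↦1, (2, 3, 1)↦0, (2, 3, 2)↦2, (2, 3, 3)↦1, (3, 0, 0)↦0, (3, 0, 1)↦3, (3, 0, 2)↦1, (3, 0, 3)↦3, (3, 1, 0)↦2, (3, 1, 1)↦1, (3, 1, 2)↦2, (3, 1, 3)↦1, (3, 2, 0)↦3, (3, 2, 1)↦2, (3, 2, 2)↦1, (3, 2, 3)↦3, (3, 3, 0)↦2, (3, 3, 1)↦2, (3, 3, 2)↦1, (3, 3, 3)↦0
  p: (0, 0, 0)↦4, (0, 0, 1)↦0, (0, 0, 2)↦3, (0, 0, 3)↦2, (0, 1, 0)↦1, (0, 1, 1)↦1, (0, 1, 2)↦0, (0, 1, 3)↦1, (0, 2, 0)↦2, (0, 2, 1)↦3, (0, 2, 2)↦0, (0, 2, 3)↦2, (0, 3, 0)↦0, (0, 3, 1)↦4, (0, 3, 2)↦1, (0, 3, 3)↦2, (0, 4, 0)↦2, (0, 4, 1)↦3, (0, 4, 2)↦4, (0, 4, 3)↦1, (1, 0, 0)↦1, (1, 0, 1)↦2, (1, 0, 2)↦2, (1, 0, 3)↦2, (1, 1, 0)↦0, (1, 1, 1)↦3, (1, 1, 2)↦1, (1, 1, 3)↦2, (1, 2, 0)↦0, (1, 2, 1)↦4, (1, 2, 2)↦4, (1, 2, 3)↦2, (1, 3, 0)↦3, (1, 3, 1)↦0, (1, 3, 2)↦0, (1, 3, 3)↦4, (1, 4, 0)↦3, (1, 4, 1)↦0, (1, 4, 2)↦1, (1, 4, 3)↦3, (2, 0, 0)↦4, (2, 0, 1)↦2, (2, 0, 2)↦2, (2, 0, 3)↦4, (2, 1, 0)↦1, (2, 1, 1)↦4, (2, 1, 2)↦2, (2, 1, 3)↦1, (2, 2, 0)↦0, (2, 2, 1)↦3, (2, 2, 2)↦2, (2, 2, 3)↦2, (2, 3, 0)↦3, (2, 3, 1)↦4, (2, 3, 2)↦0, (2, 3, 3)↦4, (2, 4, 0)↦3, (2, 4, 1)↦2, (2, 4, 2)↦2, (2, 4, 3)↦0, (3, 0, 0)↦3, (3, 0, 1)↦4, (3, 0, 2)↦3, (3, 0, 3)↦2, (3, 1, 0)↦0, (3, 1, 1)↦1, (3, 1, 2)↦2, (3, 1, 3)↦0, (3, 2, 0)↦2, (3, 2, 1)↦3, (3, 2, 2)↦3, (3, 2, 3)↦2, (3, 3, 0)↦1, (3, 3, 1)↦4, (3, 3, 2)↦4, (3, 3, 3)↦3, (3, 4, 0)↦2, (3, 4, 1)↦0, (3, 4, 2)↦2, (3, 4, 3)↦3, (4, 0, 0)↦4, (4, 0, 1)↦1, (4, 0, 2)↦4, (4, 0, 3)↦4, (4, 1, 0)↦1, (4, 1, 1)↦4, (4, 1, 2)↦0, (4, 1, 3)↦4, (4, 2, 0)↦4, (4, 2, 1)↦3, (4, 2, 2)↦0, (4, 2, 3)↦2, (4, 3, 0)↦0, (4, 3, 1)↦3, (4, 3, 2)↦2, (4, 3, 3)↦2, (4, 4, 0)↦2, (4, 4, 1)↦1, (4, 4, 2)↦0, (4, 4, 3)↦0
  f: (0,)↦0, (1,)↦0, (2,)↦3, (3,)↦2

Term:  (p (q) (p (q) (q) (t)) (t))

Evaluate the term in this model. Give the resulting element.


value = 0

  q = 1
  q = 1
  q = 1
  t = 1
  (p (q) (q) (t)) = p(1, 1, 1) = 3
  t = 1
  (p (q) (p (q) (q) (t)) (t)) = p(1, 3, 1) = 0


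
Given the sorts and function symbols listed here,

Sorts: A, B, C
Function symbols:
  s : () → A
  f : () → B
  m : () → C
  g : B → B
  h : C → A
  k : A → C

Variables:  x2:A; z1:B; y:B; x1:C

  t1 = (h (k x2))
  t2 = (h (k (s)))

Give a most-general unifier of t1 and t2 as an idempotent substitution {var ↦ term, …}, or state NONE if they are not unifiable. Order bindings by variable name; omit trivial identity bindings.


{x2 ↦ (s)}


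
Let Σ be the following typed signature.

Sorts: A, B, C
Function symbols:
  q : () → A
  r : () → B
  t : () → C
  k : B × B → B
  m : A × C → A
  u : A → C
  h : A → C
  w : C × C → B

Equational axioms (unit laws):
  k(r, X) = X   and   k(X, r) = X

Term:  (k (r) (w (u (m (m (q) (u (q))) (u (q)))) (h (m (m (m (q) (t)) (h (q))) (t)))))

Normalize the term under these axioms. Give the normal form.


normal form = (w (u (m (m (q) (u (q))) (u (q)))) (h (m (m (m (q) (t)) (h (q))) (t))))

1. (k (r) (w (u (m (m (q) (u (q))) (u (q)))) (h (m (m (m (q) (t)) (h (q))) (t)))))  →  (w (u (m (m (q) (u (q))) (u (q)))) (h (m (m (m (q) (t)) (h (q))) (t))))


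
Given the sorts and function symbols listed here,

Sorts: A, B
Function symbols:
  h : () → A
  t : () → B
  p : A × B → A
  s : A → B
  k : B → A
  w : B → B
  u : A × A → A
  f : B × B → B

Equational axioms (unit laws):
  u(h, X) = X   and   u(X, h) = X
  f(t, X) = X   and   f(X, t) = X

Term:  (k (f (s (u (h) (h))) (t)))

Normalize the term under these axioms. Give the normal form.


1. (k (f (s (u (h) (h))) (t)))  →  (k (s (u (h) (h))))
2. (k (s (u (h) (h))))  →  (k (s (h)))

normal form = (k (s (h)))


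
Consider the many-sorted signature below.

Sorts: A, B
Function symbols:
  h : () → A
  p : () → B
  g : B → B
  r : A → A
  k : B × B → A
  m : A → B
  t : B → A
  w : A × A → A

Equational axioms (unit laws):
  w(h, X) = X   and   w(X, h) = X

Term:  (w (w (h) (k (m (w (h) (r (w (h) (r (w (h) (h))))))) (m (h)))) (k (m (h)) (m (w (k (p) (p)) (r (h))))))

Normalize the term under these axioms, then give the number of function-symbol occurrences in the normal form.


1. (w (w (h) (k (m (w (h) (r (w (h) (r (w (h) (h))))))) (m (h)))) (k (m (h)) (m (w (k (p) (p)) (r (h))))))  →  (w (k (m (w (h) (r (w (h) (r (w (h) (h))))))) (m (h))) (k (m (h)) (m (w (k (p) (p)) (r (h))))))
2. (w (k (m (w (h) (r (w (h) (r (w (h) (h))))))) (m (h))) (k (m (h)) (m (w (k (p) (p)) (r (h))))))  →  (w (k (m (r (w (h) (r (w (h) (h)))))) (m (h))) (k (m (h)) (m (w (k (p) (p)) (r (h))))))
3. (w (k (m (r (w (h) (r (w (h) (h)))))) (m (h))) (k (m (h)) (m (w (k (p) (p)) (r (h))))))  →  (w (k (m (r (r (w (h) (h))))) (m (h))) (k (m (h)) (m (w (k (p) (p)) (r (h))))))
4. (w (k (m (r (r (w (h) (h))))) (m (h))) (k (m (h)) (m (w (k (p) (p)) (r (h))))))  →  (w (k (m (r (r (h)))) (m (h))) (k (m (h)) (m (w (k (p) (p)) (r (h))))))
normal form: (w (k (m (r (r (h)))) (m (h))) (k (m (h)) (m (w (k (p) (p)) (r (h))))))

size = 18


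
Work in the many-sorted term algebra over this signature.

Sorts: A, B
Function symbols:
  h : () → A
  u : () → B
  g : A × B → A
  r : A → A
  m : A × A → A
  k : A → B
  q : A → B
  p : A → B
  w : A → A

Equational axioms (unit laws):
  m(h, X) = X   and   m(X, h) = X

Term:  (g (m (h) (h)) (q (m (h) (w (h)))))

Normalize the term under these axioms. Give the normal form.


1. (g (m (h) (h)) (q (m (h) (w (h)))))  →  (g (h) (q (m (h) (w (h)))))
2. (g (h) (q (m (h) (w (h)))))  →  (g (h) (q (w (h))))

normal form = (g (h) (q (w (h))))


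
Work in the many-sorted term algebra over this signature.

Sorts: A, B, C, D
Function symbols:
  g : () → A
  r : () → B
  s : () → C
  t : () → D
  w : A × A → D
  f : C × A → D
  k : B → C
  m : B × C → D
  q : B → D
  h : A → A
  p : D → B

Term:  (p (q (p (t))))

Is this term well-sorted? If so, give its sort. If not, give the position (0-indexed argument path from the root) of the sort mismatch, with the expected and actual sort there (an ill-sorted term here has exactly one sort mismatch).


well-sorted; sort = B

      (t) : D
    (p (t)) : B
  (q (p (t))) : D
(p (q (p (t)))) : B


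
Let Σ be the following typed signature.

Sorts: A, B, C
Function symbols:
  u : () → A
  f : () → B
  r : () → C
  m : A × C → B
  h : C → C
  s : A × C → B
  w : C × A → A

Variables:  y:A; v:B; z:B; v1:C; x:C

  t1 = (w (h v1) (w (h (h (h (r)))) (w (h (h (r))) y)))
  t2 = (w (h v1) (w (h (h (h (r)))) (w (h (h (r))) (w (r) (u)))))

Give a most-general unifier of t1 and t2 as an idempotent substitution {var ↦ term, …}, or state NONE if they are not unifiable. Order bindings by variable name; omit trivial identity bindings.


{y ↦ (w (r) (u))}


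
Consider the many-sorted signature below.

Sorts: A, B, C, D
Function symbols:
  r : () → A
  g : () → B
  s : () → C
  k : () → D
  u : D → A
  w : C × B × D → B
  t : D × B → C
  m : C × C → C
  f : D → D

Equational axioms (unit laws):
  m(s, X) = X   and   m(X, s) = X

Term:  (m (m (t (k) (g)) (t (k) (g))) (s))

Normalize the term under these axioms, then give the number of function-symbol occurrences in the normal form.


1. (m (m (t (k) (g)) (t (k) (g))) (s))  →  (m (t (k) (g)) (t (k) (g)))
normal form: (m (t (k) (g)) (t (k) (g)))

size = 7


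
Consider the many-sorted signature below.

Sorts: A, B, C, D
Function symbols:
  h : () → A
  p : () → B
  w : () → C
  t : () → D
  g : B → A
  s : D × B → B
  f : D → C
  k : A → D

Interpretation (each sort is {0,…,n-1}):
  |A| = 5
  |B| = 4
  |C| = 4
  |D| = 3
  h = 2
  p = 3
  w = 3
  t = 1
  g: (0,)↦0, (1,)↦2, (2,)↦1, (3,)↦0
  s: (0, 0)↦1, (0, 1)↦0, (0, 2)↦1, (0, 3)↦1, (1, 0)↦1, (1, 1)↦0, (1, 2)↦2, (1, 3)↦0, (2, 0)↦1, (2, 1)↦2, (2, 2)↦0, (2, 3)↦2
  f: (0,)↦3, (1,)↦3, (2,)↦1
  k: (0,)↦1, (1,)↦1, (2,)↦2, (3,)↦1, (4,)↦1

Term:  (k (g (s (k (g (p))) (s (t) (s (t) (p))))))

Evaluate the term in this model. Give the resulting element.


  p = 3
  (g (p)) = g(3,) = 0
  (k (g (p))) = k(0,) = 1
  t = 1
  t = 1
  p = 3
  (s (t) (p)) = s(1, 3) = 0
  (s (t) (s (t) (p))) = s(1, 0) = 1
  (s (k (g (p))) (s (t) (s (t) (p)))) = s(1, 1) = 0
  (g (s (k (g (p))) (s (t) (s (t) (p))))) = g(0,) = 0
  (k (g (s (k (g (p))) (s (t) (s (t) (p)))))) = k(0,) = 1

value = 1


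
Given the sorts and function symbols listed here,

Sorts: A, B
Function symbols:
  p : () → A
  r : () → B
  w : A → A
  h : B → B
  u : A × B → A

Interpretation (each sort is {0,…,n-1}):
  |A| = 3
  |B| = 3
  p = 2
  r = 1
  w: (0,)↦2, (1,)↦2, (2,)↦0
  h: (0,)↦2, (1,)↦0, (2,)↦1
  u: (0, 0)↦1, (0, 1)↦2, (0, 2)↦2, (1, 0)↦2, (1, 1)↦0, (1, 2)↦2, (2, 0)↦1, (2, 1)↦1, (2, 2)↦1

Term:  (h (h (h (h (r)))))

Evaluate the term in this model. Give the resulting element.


value = 0

  r = 1
  (h (r)) = h(1,) = 0
  (h (h (r))) = h(0,) = 2
  (h (h (h (r)))) = h(2,) = 1
  (h (h (h (h (r))))) = h(1,) = 0


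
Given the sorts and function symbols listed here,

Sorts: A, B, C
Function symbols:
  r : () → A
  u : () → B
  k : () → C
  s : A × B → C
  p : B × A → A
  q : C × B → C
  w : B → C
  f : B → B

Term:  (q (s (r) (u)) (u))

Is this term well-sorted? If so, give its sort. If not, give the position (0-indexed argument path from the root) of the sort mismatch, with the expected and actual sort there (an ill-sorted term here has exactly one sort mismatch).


well-sorted; sort = C

    (r) : A
    (u) : B
  (s (r) (u)) : C
  (u) : B
(q (s (r) (u)) (u)) : C


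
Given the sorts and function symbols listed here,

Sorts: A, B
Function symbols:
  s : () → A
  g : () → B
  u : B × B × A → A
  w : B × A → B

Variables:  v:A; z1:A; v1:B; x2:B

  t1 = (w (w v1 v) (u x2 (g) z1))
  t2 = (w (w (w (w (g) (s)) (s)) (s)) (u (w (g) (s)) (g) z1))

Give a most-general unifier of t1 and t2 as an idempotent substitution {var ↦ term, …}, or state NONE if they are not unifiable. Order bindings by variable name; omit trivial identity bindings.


{v ↦ (s), v1 ↦ (w (w (g) (s)) (s)), x2 ↦ (w (g) (s))}


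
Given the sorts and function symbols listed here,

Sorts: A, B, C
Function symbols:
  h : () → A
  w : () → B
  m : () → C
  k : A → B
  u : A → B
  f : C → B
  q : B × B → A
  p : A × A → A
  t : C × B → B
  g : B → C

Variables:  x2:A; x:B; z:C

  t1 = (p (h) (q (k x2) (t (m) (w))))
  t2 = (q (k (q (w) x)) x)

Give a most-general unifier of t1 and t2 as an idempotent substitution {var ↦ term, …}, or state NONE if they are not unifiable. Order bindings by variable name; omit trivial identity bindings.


NONE (not unifiable)

head clash or occurs-check failure — not unifiable


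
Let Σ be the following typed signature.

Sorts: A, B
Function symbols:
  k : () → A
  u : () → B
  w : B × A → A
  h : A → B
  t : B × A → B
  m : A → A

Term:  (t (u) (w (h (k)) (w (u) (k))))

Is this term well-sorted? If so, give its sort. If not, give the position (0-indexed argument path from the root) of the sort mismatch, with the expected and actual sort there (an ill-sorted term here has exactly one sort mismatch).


well-sorted; sort = B

  (u) : B
      (k) : A
    (h (k)) : B
      (u) : B
      (k) : A
    (w (u) (k)) : A
  (w (h (k)) (w (u) (k))) : A
(t (u) (w (h (k)) (w (u) (k)))) : B


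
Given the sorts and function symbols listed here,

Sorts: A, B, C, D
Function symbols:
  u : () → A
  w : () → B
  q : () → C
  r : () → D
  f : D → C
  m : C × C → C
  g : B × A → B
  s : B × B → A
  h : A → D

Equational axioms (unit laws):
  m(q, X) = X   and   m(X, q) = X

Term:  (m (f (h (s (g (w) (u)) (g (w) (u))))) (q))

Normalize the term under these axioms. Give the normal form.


1. (m (f (h (s (g (w) (u)) (g (w) (u))))) (q))  →  (f (h (s (g (w) (u)) (g (w) (u)))))

normal form = (f (h (s (g (w) (u)) (g (w) (u)))))


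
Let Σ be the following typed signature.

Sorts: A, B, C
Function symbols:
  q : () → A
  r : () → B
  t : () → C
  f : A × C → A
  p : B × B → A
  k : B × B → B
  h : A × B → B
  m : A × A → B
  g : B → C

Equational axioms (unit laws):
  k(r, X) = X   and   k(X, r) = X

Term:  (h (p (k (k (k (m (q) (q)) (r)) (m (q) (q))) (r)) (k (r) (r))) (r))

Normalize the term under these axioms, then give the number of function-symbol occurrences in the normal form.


1. (h (p (k (k (k (m (q) (q)) (r)) (m (q) (q))) (r)) (k (r) (r))) (r))  →  (h (p (k (k (m (q) (q)) (r)) (m (q) (q))) (k (r) (r))) (r))
2. (h (p (k (k (m (q) (q)) (r)) (m (q) (q))) (k (r) (r))) (r))  →  (h (p (k (m (q) (q)) (m (q) (q))) (k (r) (r))) (r))
3. (h (p (k (m (q) (q)) (m (q) (q))) (k (r) (r))) (r))  →  (h (p (k (m (q) (q)) (m (q) (q))) (r)) (r))
normal form: (h (p (k (m (q) (q)) (m (q) (q))) (r)) (r))

size = 11
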